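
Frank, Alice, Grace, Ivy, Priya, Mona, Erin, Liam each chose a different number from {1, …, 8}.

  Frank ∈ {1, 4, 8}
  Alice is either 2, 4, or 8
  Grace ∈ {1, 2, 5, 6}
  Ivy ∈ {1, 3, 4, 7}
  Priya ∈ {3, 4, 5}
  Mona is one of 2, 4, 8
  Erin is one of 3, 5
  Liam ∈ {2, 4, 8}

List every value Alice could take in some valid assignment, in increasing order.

The 8 variables together cover exactly {1, 2, 3, 4, 5, 6, 7, 8} — 8 values for 8 variables — and 6 appears only in Grace's list, so Grace = 6.
Among the 7 still-open variables, 7 fits only Ivy (and all 7 values in {1, 2, 3, 4, 5, 7, 8} must be used), so Ivy = 7.
Among the 6 still-open variables, 1 fits only Frank (and all 6 values in {1, 2, 3, 4, 5, 8} must be used), so Frank = 1.
Alice, Mona, Liam between them cover only {2, 4, 8} — a naked triple. Remove those values from Priya.
No further eliminations apply; Alice can still be any of 2, 4, 8.

2, 4, 8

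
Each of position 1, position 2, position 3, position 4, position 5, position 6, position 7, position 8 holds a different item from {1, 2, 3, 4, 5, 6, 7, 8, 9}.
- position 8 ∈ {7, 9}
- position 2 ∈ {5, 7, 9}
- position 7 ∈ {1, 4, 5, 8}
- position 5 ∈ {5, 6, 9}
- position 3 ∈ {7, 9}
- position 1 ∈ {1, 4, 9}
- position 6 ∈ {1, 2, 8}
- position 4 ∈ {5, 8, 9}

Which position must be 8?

Among the 8 variables, 2 fits only position 6 (and all 8 values in {1, 2, 4, 5, 6, 7, 8, 9} must be used), so position 6 = 2.
The 7 still-open variables together cover exactly {1, 4, 5, 6, 7, 8, 9} — 7 values for 7 variables — and 6 appears only in position 5's list, so position 5 = 6.
The 2 variables position 3 and position 8 are confined to {7, 9}, which locks those values in; drop them from position 1, position 2, position 4.
position 2 has just one choice, so position 2 = 5. So position 4, position 7 can't be 5.
So 8 goes to position 4.

position 4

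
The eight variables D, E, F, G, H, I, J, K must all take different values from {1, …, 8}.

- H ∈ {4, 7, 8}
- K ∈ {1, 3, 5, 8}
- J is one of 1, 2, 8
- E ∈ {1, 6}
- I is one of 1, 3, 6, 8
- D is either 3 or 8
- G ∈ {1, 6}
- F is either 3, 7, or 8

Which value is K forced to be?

5

The 8 variables together cover exactly {1, 2, 3, 4, 5, 6, 7, 8} — 8 values for 8 variables — and 2 appears only in J's list, so J = 2.
The 7 still-open variables together cover exactly {1, 3, 4, 5, 6, 7, 8} — 7 values for 7 variables — and 4 appears only in H's list, so H = 4.
The 6 still-open variables together cover exactly {1, 3, 5, 6, 7, 8} — 6 values for 6 variables — and 5 appears only in K's list, so K = 5.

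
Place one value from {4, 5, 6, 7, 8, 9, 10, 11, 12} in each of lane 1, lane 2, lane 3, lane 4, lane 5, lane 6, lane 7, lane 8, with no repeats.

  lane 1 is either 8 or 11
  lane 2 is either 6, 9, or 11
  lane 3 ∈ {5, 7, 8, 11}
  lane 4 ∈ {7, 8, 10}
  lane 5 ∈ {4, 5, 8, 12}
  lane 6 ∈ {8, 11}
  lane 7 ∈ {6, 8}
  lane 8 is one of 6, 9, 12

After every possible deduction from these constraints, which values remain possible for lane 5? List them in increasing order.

lane 1 and lane 6 share exactly the 2 values {8, 11}; by pigeonhole those values go to them, so strike 8, 11 from lane 2, lane 3, lane 4, lane 5, lane 7.
lane 7 must be 6 (only option left). Remove 6 from lane 2, lane 8.
That leaves lane 2 = 9. Remove 9 from lane 8.
lane 8 must be 12 (only option left). Remove 12 from lane 5.
No further eliminations apply; lane 5 can still be any of 4, 5.

4, 5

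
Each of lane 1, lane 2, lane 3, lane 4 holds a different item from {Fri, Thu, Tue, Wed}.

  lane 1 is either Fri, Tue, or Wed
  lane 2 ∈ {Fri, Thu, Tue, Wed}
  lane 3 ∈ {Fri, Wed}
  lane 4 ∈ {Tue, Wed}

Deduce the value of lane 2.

The 4 variables draw from only 4 values {Fri, Thu, Tue, Wed}, so each is used; only lane 2 can be Thu, hence lane 2 = Thu.

Thu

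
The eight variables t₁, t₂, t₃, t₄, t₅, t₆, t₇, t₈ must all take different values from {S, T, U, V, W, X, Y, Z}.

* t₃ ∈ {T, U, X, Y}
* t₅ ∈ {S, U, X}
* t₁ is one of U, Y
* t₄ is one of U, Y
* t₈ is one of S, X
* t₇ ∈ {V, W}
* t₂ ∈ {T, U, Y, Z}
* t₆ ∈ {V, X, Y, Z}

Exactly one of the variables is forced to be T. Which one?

The 8 variables draw from only 8 values {S, T, U, V, W, X, Y, Z}, so each is used; only t₇ can be W, hence t₇ = W.
The 7 still-open variables together cover exactly {S, T, U, V, X, Y, Z} — 7 values for 7 variables — and V appears only in t₆'s list, so t₆ = V.
Among the 6 still-open variables, Z fits only t₂ (and all 6 values in {S, T, U, X, Y, Z} must be used), so t₂ = Z.
The 5 still-open variables draw from only 5 values {S, T, U, X, Y}, so each is used; only t₃ can be T, hence t₃ = T.

t₃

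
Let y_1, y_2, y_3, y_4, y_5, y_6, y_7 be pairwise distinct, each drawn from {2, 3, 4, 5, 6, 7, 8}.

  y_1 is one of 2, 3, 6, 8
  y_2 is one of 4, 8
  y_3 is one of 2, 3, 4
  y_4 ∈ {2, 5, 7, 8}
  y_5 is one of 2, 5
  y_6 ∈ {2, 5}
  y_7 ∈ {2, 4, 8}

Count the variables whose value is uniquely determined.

3

Among the 7 variables, 6 fits only y_1 (and all 7 values in {2, 3, 4, 5, 6, 7, 8} must be used), so y_1 = 6.
The 6 still-open variables draw from only 6 values {2, 3, 4, 5, 7, 8}, so each is used; only y_3 can be 3, hence y_3 = 3.
The 5 still-open variables together cover exactly {2, 4, 5, 7, 8} — 5 values for 5 variables — and 7 appears only in y_4's list, so y_4 = 7.
y_5 and y_6 share exactly the 2 values {2, 5}; by pigeonhole those values go to them, so strike 2, 5 from y_7.
Determined: y_1=6, y_3=3, y_4=7. The other variables each still have more than one consistent value. That makes 3.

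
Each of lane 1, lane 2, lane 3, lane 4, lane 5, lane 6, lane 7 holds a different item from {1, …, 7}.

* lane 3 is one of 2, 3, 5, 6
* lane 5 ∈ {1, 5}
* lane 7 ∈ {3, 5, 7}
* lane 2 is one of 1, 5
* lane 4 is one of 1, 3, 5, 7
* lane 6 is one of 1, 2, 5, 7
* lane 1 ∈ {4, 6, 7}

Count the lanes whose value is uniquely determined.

Among the 7 variables, 4 fits only lane 1 (and all 7 values in {1, 2, 3, 4, 5, 6, 7} must be used), so lane 1 = 4.
The 6 still-open variables draw from only 6 values {1, 2, 3, 5, 6, 7}, so each is used; only lane 3 can be 6, hence lane 3 = 6.
The 5 still-open variables draw from only 5 values {1, 2, 3, 5, 7}, so each is used; only lane 6 can be 2, hence lane 6 = 2.
lane 2 and lane 5 share exactly the 2 values {1, 5}; by pigeonhole those values go to them, so strike 1, 5 from lane 4, lane 7.
Determined: lane 1=4, lane 3=6, lane 6=2. The other lanes each still have more than one consistent value. That makes 3.

3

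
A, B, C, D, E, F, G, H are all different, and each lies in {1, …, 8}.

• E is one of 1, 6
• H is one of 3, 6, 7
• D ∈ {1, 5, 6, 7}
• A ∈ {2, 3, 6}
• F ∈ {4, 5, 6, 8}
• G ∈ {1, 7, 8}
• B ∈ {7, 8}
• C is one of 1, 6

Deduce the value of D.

5

The 8 variables together cover exactly {1, 2, 3, 4, 5, 6, 7, 8} — 8 values for 8 variables — and 2 appears only in A's list, so A = 2.
The 7 still-open variables together cover exactly {1, 3, 4, 5, 6, 7, 8} — 7 values for 7 variables — and 3 appears only in H's list, so H = 3.
Among the 6 still-open variables, 4 fits only F (and all 6 values in {1, 4, 5, 6, 7, 8} must be used), so F = 4.
The 5 still-open variables draw from only 5 values {1, 5, 6, 7, 8}, so each is used; only D can be 5, hence D = 5.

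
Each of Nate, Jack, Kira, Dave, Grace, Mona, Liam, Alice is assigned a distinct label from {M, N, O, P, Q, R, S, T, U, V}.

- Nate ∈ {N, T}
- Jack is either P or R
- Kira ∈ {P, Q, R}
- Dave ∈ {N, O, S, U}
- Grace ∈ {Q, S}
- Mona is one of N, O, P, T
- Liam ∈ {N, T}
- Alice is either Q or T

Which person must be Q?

Alice

The 8 variables together cover exactly {N, O, P, Q, R, S, T, U} — 8 values for 8 variables — and U appears only in Dave's list, so Dave = U.
The 7 still-open variables together cover exactly {N, O, P, Q, R, S, T} — 7 values for 7 variables — and O appears only in Mona's list, so Mona = O.
Among the 6 still-open variables, S fits only Grace (and all 6 values in {N, P, Q, R, S, T} must be used), so Grace = S.
Nate and Liam share exactly the 2 values {N, T}; by pigeonhole those values go to them, so strike N, T from Alice.
So Q goes to Alice.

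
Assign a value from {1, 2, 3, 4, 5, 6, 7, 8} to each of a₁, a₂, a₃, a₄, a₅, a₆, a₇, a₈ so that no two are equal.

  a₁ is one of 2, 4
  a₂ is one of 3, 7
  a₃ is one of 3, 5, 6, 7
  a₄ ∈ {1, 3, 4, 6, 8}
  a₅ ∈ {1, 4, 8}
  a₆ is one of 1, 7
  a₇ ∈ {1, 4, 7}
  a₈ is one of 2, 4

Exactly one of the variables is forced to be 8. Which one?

a₅

The 8 variables together cover exactly {1, 2, 3, 4, 5, 6, 7, 8} — 8 values for 8 variables — and 5 appears only in a₃'s list, so a₃ = 5.
The 7 still-open variables together cover exactly {1, 2, 3, 4, 6, 7, 8} — 7 values for 7 variables — and 6 appears only in a₄'s list, so a₄ = 6.
The 6 still-open variables together cover exactly {1, 2, 3, 4, 7, 8} — 6 values for 6 variables — and 3 appears only in a₂'s list, so a₂ = 3.
The 5 still-open variables together cover exactly {1, 2, 4, 7, 8} — 5 values for 5 variables — and 8 appears only in a₅'s list, so a₅ = 8.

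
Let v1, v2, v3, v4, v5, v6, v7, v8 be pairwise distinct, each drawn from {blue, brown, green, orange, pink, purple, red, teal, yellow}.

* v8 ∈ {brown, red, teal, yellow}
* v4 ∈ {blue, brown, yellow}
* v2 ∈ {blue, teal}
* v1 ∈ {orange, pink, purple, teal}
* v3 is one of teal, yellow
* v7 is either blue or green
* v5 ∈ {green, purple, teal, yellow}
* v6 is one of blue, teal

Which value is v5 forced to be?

purple

v2 and v6 share exactly the 2 values {blue, teal}; by pigeonhole those values go to them, so strike blue, teal from v1, v3, v4, v5, v7, v8.
v3 must be yellow (only option left). Strike yellow from v4, v5, v8.
v4's domain is down to {brown}, so v4 = brown. Remove brown from v8.
That leaves v7 = green. Eliminate green elsewhere: v5.
So v5 = purple.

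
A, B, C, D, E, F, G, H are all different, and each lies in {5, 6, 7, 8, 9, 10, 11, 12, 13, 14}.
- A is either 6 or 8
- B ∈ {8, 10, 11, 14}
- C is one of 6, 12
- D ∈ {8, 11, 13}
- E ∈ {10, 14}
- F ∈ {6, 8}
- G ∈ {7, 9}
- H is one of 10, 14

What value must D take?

13

The 2 variables A and F are confined to {6, 8}, which locks those values in; drop them from B, C, D.
C's domain is down to {12}, so C = 12.
The 2 variables E and H are confined to {10, 14}, which locks those values in; drop them from B.
B must be 11 (only option left). Remove 11 from D.
So D = 13.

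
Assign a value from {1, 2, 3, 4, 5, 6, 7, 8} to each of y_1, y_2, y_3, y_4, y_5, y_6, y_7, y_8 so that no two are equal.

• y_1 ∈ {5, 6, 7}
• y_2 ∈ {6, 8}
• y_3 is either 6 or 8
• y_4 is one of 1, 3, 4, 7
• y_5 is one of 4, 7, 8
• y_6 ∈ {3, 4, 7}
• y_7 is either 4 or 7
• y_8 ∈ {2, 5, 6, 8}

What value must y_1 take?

The 8 variables draw from only 8 values {1, 2, 3, 4, 5, 6, 7, 8}, so each is used; only y_4 can be 1, hence y_4 = 1.
The 7 still-open variables together cover exactly {2, 3, 4, 5, 6, 7, 8} — 7 values for 7 variables — and 2 appears only in y_8's list, so y_8 = 2.
Among the 6 still-open variables, 3 fits only y_6 (and all 6 values in {3, 4, 5, 6, 7, 8} must be used), so y_6 = 3.
Among the 5 still-open variables, 5 fits only y_1 (and all 5 values in {4, 5, 6, 7, 8} must be used), so y_1 = 5.

5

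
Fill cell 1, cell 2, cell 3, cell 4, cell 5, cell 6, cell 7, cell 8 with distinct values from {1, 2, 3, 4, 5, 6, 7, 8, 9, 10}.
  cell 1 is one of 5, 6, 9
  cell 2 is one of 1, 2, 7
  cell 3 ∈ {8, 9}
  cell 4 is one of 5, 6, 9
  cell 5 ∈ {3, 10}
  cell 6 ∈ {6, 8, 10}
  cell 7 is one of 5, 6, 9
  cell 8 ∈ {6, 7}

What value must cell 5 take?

3

cell 1, cell 4, cell 7 share exactly the 3 values {5, 6, 9}; by pigeonhole those values go to them, so strike 5, 6, 9 from cell 3, cell 6, cell 8.
cell 3 has just one choice, so cell 3 = 8. Strike 8 from cell 6.
cell 6 must be 10 (only option left). Strike 10 from cell 5.
So cell 5 = 3.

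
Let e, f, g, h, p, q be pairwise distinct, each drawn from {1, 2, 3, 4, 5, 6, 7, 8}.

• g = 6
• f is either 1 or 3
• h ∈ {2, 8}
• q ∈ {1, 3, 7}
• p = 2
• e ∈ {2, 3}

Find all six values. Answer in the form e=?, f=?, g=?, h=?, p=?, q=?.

g must be 6 (only option left).
That leaves p = 2. Eliminate 2 elsewhere: e, h.
e has just one choice, so e = 3. Strike 3 from f, q.
f must be 1 (only option left). Eliminate 1 elsewhere: q.
h's domain is down to {8}, so h = 8.
q has just one choice, so q = 7.

e=3, f=1, g=6, h=8, p=2, q=7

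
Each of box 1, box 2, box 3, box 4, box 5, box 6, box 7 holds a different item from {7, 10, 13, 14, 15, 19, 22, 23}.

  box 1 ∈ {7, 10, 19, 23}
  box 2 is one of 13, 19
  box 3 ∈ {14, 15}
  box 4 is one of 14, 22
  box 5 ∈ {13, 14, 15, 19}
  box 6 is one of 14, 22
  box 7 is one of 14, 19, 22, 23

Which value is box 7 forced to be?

23

box 4 and box 6 between them cover only {14, 22} — a naked pair. Remove those values from box 3, box 5, box 7.
box 3 has just one choice, so box 3 = 15. So box 5 can't be 15.
box 2 and box 5 between them cover only {13, 19} — a naked pair. Remove those values from box 1, box 7.
So box 7 = 23.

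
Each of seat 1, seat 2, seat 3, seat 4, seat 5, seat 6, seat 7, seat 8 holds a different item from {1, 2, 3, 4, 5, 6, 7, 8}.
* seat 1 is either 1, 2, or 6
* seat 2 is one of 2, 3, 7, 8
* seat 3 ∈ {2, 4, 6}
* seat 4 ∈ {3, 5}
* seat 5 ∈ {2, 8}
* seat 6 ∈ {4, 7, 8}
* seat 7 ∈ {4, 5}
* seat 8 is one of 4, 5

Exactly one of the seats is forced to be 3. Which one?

The 8 variables together cover exactly {1, 2, 3, 4, 5, 6, 7, 8} — 8 values for 8 variables — and 1 appears only in seat 1's list, so seat 1 = 1.
The 7 still-open variables draw from only 7 values {2, 3, 4, 5, 6, 7, 8}, so each is used; only seat 3 can be 6, hence seat 3 = 6.
seat 7 and seat 8 between them cover only {4, 5} — a naked pair. Remove those values from seat 4, seat 6.
So 3 goes to seat 4.

seat 4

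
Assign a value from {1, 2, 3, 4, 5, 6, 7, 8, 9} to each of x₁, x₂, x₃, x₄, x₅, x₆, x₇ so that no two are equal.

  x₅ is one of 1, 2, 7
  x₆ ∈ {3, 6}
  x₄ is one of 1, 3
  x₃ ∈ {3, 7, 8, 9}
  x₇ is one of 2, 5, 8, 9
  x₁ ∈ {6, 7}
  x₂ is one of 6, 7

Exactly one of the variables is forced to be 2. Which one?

x₅

x₁ and x₂ share exactly the 2 values {6, 7}; by pigeonhole those values go to them, so strike 6, 7 from x₃, x₅, x₆.
x₆'s domain is down to {3}, so x₆ = 3. So x₃, x₄ can't be 3.
That leaves x₄ = 1. So x₅ can't be 1.
So 2 goes to x₅.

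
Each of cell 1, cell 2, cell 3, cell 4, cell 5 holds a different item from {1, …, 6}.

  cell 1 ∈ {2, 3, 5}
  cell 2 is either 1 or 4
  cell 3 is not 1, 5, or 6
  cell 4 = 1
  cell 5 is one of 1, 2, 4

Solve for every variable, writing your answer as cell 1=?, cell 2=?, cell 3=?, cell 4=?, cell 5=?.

cell 1=5, cell 2=4, cell 3=3, cell 4=1, cell 5=2

cell 4 has just one choice, so cell 4 = 1. Remove 1 from cell 2, cell 5.
cell 2 has just one choice, so cell 2 = 4. So cell 3, cell 5 can't be 4.
cell 5 must be 2 (only option left). Remove 2 from cell 1, cell 3.
cell 3 must be 3 (only option left). Remove 3 from cell 1.
cell 1 must be 5 (only option left).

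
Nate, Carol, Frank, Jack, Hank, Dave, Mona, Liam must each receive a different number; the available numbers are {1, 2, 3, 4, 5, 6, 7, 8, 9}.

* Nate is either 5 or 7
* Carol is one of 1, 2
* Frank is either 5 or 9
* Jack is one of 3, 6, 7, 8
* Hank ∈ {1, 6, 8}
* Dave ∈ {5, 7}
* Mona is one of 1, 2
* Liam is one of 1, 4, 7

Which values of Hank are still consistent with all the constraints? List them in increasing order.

6, 8

Nate and Dave between them cover only {5, 7} — a naked pair. Remove those values from Frank, Jack, Liam.
Frank has just one choice, so Frank = 9.
Carol and Mona share exactly the 2 values {1, 2}; by pigeonhole those values go to them, so strike 1, 2 from Hank, Liam.
Liam must be 4 (only option left).
No further eliminations apply; Hank can still be any of 6, 8.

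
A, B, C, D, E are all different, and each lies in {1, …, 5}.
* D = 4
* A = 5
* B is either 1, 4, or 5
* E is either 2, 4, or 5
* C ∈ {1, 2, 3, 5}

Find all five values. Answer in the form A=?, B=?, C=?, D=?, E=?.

A=5, B=1, C=3, D=4, E=2

A has just one choice, so A = 5. So B, C, E can't be 5.
D must be 4 (only option left). Strike 4 from B, E.
E's domain is down to {2}, so E = 2. So C can't be 2.
B has just one choice, so B = 1. Eliminate 1 elsewhere: C.
C has just one choice, so C = 3.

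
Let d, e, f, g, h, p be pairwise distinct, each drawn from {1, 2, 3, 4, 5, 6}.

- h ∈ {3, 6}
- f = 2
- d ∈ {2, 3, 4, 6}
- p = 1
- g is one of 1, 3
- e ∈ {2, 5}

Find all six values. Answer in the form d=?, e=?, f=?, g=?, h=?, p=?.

f's domain is down to {2}, so f = 2. So d, e can't be 2.
That leaves p = 1. Strike 1 from g.
e has just one choice, so e = 5.
g must be 3 (only option left). Eliminate 3 elsewhere: d, h.
h must be 6 (only option left). Remove 6 from d.
d has just one choice, so d = 4.

d=4, e=5, f=2, g=3, h=6, p=1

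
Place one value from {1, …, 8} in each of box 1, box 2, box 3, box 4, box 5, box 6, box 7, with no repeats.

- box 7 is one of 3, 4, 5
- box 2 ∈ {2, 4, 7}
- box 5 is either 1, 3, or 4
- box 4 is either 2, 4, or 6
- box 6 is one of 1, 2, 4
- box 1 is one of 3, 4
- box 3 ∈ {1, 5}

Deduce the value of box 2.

7

Among the 7 variables, 6 fits only box 4 (and all 7 values in {1, 2, 3, 4, 5, 6, 7} must be used), so box 4 = 6.
Among the 6 still-open variables, 7 fits only box 2 (and all 6 values in {1, 2, 3, 4, 5, 7} must be used), so box 2 = 7.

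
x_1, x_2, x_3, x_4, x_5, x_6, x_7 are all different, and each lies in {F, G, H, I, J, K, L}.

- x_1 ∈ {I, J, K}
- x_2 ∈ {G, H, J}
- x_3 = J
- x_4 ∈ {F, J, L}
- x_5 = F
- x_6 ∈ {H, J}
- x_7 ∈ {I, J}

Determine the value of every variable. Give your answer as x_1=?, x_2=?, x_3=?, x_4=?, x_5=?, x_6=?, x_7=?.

x_1=K, x_2=G, x_3=J, x_4=L, x_5=F, x_6=H, x_7=I

x_3's domain is down to {J}, so x_3 = J. So x_1, x_2, x_4, x_6, x_7 can't be J.
That leaves x_5 = F. Remove F from x_4.
That leaves x_6 = H. So x_2 can't be H.
x_7 must be I (only option left). Eliminate I elsewhere: x_1.
x_1 must be K (only option left).
That leaves x_2 = G.
x_4 must be L (only option left).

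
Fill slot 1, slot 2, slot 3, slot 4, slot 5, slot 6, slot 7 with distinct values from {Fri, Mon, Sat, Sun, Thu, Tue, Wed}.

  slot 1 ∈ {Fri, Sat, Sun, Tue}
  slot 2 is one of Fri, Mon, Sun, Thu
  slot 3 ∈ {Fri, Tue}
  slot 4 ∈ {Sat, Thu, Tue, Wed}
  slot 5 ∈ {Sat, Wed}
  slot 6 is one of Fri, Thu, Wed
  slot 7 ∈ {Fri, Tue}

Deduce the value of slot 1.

Sun

The 7 variables together cover exactly {Fri, Mon, Sat, Sun, Thu, Tue, Wed} — 7 values for 7 variables — and Mon appears only in slot 2's list, so slot 2 = Mon.
Among the 6 still-open variables, Sun fits only slot 1 (and all 6 values in {Fri, Sat, Sun, Thu, Tue, Wed} must be used), so slot 1 = Sun.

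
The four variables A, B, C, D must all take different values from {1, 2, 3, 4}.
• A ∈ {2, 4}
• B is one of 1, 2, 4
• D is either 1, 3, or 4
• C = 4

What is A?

2

C's domain is down to {4}, so C = 4. So A, B, D can't be 4.
So A = 2.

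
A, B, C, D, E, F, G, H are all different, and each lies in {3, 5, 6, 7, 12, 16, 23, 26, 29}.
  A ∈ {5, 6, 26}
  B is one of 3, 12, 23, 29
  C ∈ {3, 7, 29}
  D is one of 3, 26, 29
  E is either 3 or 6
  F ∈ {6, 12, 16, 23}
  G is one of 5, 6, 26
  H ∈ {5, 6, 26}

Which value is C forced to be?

A, G, H between them cover only {5, 6, 26} — a naked triple. Remove those values from D, E, F.
That leaves E = 3. Remove 3 from B, C, D.
D must be 29 (only option left). So B, C can't be 29.
So C = 7.

7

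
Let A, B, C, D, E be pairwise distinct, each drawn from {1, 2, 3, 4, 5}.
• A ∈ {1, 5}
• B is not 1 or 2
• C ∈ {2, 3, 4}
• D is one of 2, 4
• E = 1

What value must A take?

5

E's domain is down to {1}, so E = 1. Remove 1 from A.
So A = 5.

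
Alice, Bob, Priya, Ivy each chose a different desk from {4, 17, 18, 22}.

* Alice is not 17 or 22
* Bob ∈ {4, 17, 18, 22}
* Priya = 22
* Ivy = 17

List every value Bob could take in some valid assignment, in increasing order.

Priya must be 22 (only option left). Remove 22 from Bob.
Ivy's domain is down to {17}, so Ivy = 17. Eliminate 17 elsewhere: Bob.
No further eliminations apply; Bob can still be any of 4, 18.

4, 18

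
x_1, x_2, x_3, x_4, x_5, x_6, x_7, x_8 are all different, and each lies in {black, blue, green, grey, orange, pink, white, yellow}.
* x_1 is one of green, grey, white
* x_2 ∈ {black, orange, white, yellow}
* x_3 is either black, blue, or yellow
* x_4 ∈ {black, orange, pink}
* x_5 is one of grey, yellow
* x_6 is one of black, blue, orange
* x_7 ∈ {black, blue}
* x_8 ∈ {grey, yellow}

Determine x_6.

The 8 variables together cover exactly {black, blue, green, grey, orange, pink, white, yellow} — 8 values for 8 variables — and green appears only in x_1's list, so x_1 = green.
The 7 still-open variables together cover exactly {black, blue, grey, orange, pink, white, yellow} — 7 values for 7 variables — and pink appears only in x_4's list, so x_4 = pink.
Among the 6 still-open variables, white fits only x_2 (and all 6 values in {black, blue, grey, orange, white, yellow} must be used), so x_2 = white.
The 5 still-open variables draw from only 5 values {black, blue, grey, orange, yellow}, so each is used; only x_6 can be orange, hence x_6 = orange.

orange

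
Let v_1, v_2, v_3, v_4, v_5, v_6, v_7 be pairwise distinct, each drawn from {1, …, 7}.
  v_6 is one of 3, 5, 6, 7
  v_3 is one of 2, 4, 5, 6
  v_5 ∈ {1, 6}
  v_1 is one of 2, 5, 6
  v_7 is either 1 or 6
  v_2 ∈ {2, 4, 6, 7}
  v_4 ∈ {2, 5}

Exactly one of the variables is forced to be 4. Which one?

The 7 variables together cover exactly {1, 2, 3, 4, 5, 6, 7} — 7 values for 7 variables — and 3 appears only in v_6's list, so v_6 = 3.
The 6 still-open variables together cover exactly {1, 2, 4, 5, 6, 7} — 6 values for 6 variables — and 7 appears only in v_2's list, so v_2 = 7.
The 5 still-open variables draw from only 5 values {1, 2, 4, 5, 6}, so each is used; only v_3 can be 4, hence v_3 = 4.

v_3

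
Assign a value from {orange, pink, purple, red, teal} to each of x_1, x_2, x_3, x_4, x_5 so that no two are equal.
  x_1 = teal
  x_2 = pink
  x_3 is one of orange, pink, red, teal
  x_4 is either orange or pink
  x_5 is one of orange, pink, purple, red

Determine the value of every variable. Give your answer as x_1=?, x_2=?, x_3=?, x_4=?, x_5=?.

x_1=teal, x_2=pink, x_3=red, x_4=orange, x_5=purple

x_1 has just one choice, so x_1 = teal. So x_3 can't be teal.
That leaves x_2 = pink. Strike pink from x_3, x_4, x_5.
x_4 must be orange (only option left). Eliminate orange elsewhere: x_3, x_5.
x_3's domain is down to {red}, so x_3 = red. Strike red from x_5.
x_5's domain is down to {purple}, so x_5 = purple.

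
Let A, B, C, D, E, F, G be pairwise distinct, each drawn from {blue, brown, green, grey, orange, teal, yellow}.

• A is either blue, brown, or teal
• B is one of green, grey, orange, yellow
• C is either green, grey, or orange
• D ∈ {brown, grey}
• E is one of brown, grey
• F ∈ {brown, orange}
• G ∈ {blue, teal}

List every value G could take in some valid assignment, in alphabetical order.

blue, teal

Among the 7 variables, yellow fits only B (and all 7 values in {blue, brown, green, grey, orange, teal, yellow} must be used), so B = yellow.
The 6 still-open variables draw from only 6 values {blue, brown, green, grey, orange, teal}, so each is used; only C can be green, hence C = green.
The 5 still-open variables draw from only 5 values {blue, brown, grey, orange, teal}, so each is used; only F can be orange, hence F = orange.
The 2 variables D and E are confined to {brown, grey}, which locks those values in; drop them from A.
No further eliminations apply; G can still be any of blue, teal.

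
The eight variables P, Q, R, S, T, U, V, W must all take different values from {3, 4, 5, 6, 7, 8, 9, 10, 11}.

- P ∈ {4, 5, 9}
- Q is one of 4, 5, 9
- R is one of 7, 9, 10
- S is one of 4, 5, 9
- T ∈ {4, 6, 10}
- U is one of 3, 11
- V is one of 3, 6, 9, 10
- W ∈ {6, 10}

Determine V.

The 8 variables draw from only 8 values {3, 4, 5, 6, 7, 9, 10, 11}, so each is used; only R can be 7, hence R = 7.
The 7 still-open variables together cover exactly {3, 4, 5, 6, 9, 10, 11} — 7 values for 7 variables — and 11 appears only in U's list, so U = 11.
Among the 6 still-open variables, 3 fits only V (and all 6 values in {3, 4, 5, 6, 9, 10} must be used), so V = 3.

3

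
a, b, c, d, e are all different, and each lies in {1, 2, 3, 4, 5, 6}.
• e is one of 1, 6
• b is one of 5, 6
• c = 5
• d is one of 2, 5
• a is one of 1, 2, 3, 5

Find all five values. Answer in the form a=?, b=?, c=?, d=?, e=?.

a=3, b=6, c=5, d=2, e=1

c's domain is down to {5}, so c = 5. Remove 5 from a, b, d.
d has just one choice, so d = 2. Strike 2 from a.
b's domain is down to {6}, so b = 6. Strike 6 from e.
e must be 1 (only option left). So a can't be 1.
a must be 3 (only option left).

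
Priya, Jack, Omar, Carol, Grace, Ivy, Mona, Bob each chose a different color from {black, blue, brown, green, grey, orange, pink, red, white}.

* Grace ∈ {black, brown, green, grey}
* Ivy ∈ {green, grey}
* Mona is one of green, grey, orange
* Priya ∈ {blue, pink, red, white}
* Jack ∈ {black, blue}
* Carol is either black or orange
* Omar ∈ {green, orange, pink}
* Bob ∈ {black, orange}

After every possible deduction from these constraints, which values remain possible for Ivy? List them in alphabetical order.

Carol and Bob between them cover only {black, orange} — a naked pair. Remove those values from Jack, Omar, Grace, Mona.
Jack must be blue (only option left). Strike blue from Priya.
The 2 variables Ivy and Mona are confined to {green, grey}, which locks those values in; drop them from Omar, Grace.
That leaves Omar = pink. Remove pink from Priya.
That leaves Grace = brown.
No further eliminations apply; Ivy can still be any of green, grey.

green, grey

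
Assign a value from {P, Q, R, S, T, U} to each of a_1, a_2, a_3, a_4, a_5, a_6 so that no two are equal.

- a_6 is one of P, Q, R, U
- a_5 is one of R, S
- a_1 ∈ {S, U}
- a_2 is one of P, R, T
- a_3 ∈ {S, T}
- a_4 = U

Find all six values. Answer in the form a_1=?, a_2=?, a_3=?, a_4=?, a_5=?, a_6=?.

a_4 must be U (only option left). Remove U from a_1, a_6.
a_1 must be S (only option left). Remove S from a_3, a_5.
a_3's domain is down to {T}, so a_3 = T. So a_2 can't be T.
a_5's domain is down to {R}, so a_5 = R. Eliminate R elsewhere: a_2, a_6.
a_2's domain is down to {P}, so a_2 = P. Strike P from a_6.
a_6 must be Q (only option left).

a_1=S, a_2=P, a_3=T, a_4=U, a_5=R, a_6=Q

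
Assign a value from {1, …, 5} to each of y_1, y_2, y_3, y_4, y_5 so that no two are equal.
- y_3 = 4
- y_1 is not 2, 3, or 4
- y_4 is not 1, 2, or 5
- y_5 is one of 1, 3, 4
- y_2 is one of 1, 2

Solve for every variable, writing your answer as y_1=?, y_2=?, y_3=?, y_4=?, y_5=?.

y_1=5, y_2=2, y_3=4, y_4=3, y_5=1

y_3's domain is down to {4}, so y_3 = 4. Eliminate 4 elsewhere: y_4, y_5.
y_4's domain is down to {3}, so y_4 = 3. Strike 3 from y_5.
y_5's domain is down to {1}, so y_5 = 1. So y_1, y_2 can't be 1.
y_1 has just one choice, so y_1 = 5.
That leaves y_2 = 2.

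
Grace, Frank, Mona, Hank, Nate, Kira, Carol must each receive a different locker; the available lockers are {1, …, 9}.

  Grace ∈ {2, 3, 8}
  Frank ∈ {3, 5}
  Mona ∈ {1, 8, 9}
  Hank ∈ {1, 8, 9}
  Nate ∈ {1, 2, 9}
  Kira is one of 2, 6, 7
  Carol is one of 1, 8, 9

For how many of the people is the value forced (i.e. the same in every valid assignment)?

Mona, Hank, Carol between them cover only {1, 8, 9} — a naked triple. Remove those values from Grace, Nate.
That leaves Nate = 2. Strike 2 from Grace, Kira.
Grace has just one choice, so Grace = 3. Strike 3 from Frank.
Frank's domain is down to {5}, so Frank = 5.
Determined: Grace=3, Frank=5, Nate=2. The other people each still have more than one consistent value. That makes 3.

3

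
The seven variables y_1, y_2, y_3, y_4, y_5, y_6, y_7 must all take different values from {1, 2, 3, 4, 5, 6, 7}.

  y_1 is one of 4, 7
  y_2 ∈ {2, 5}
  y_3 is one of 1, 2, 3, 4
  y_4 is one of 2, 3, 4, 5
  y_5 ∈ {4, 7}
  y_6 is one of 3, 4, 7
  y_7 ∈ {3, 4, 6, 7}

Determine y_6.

3

The 7 variables together cover exactly {1, 2, 3, 4, 5, 6, 7} — 7 values for 7 variables — and 1 appears only in y_3's list, so y_3 = 1.
Among the 6 still-open variables, 6 fits only y_7 (and all 6 values in {2, 3, 4, 5, 6, 7} must be used), so y_7 = 6.
The 2 variables y_1 and y_5 are confined to {4, 7}, which locks those values in; drop them from y_4, y_6.
So y_6 = 3.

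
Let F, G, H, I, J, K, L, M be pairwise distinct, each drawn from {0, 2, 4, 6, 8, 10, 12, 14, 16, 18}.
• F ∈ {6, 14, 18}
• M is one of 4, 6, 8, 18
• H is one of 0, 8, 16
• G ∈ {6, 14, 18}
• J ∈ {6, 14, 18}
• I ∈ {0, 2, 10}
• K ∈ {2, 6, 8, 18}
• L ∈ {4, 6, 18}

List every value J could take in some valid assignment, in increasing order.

F, G, J share exactly the 3 values {6, 14, 18}; by pigeonhole those values go to them, so strike 6, 14, 18 from K, L, M.
L's domain is down to {4}, so L = 4. Eliminate 4 elsewhere: M.
M must be 8 (only option left). Strike 8 from H, K.
K must be 2 (only option left). Eliminate 2 elsewhere: I.
No further eliminations apply; J can still be any of 6, 14, 18.

6, 14, 18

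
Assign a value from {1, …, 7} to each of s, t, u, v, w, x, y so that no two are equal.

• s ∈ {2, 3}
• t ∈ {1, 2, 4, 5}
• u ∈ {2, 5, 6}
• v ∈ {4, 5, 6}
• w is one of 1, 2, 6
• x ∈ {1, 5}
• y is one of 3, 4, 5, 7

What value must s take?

The 7 variables together cover exactly {1, 2, 3, 4, 5, 6, 7} — 7 values for 7 variables — and 7 appears only in y's list, so y = 7.
The 6 still-open variables together cover exactly {1, 2, 3, 4, 5, 6} — 6 values for 6 variables — and 3 appears only in s's list, so s = 3.

3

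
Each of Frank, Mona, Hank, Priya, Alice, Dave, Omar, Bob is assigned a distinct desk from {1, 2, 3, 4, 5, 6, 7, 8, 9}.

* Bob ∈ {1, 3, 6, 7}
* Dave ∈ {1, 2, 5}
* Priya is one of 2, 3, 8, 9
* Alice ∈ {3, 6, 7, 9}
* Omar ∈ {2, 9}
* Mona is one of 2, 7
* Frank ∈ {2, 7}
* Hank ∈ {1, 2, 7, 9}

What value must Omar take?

9

Among the 8 variables, 5 fits only Dave (and all 8 values in {1, 2, 3, 5, 6, 7, 8, 9} must be used), so Dave = 5.
Among the 7 still-open variables, 8 fits only Priya (and all 7 values in {1, 2, 3, 6, 7, 8, 9} must be used), so Priya = 8.
Frank and Mona between them cover only {2, 7} — a naked pair. Remove those values from Hank, Alice, Omar, Bob.
So Omar = 9.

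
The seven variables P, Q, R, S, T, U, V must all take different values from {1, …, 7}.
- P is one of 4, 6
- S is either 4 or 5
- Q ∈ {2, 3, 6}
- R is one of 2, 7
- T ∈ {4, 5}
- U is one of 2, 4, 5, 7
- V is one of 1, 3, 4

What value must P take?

6

The 7 variables together cover exactly {1, 2, 3, 4, 5, 6, 7} — 7 values for 7 variables — and 1 appears only in V's list, so V = 1.
Among the 6 still-open variables, 3 fits only Q (and all 6 values in {2, 3, 4, 5, 6, 7} must be used), so Q = 3.
The 5 still-open variables together cover exactly {2, 4, 5, 6, 7} — 5 values for 5 variables — and 6 appears only in P's list, so P = 6.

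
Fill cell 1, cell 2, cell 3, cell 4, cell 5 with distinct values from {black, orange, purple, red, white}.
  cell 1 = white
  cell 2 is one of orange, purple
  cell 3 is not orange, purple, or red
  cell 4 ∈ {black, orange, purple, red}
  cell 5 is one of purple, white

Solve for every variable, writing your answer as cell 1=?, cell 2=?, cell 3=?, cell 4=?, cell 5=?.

cell 1=white, cell 2=orange, cell 3=black, cell 4=red, cell 5=purple

cell 1 must be white (only option left). Eliminate white elsewhere: cell 3, cell 5.
cell 3's domain is down to {black}, so cell 3 = black. Eliminate black elsewhere: cell 4.
cell 5 has just one choice, so cell 5 = purple. So cell 2, cell 4 can't be purple.
cell 2's domain is down to {orange}, so cell 2 = orange. Eliminate orange elsewhere: cell 4.
cell 4 has just one choice, so cell 4 = red.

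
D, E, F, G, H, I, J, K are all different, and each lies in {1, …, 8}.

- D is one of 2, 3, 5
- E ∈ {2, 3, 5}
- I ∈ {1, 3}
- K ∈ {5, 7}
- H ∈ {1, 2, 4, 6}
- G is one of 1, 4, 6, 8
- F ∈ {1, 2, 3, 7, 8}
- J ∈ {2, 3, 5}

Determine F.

D, E, J share exactly the 3 values {2, 3, 5}; by pigeonhole those values go to them, so strike 2, 3, 5 from F, H, I, K.
I has just one choice, so I = 1. So F, G, H can't be 1.
K must be 7 (only option left). Remove 7 from F.
So F = 8.

8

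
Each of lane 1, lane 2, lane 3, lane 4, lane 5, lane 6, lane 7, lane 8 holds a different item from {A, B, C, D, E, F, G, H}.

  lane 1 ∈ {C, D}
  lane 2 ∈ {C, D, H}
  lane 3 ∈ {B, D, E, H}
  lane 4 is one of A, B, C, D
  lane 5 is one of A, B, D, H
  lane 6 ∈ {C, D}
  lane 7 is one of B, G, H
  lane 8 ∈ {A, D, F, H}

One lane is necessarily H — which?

Among the 8 variables, E fits only lane 3 (and all 8 values in {A, B, C, D, E, F, G, H} must be used), so lane 3 = E.
The 7 still-open variables draw from only 7 values {A, B, C, D, F, G, H}, so each is used; only lane 8 can be F, hence lane 8 = F.
Among the 6 still-open variables, G fits only lane 7 (and all 6 values in {A, B, C, D, G, H} must be used), so lane 7 = G.
lane 1 and lane 6 between them cover only {C, D} — a naked pair. Remove those values from lane 2, lane 4, lane 5.
So H goes to lane 2.

lane 2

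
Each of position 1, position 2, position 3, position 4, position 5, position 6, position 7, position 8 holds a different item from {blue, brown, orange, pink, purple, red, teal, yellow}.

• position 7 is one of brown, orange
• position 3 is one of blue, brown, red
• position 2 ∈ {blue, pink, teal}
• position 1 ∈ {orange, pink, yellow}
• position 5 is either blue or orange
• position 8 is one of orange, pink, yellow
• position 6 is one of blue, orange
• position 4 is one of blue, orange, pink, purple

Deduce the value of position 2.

teal

Among the 8 variables, purple fits only position 4 (and all 8 values in {blue, brown, orange, pink, purple, red, teal, yellow} must be used), so position 4 = purple.
Among the 7 still-open variables, red fits only position 3 (and all 7 values in {blue, brown, orange, pink, red, teal, yellow} must be used), so position 3 = red.
The 6 still-open variables together cover exactly {blue, brown, orange, pink, teal, yellow} — 6 values for 6 variables — and brown appears only in position 7's list, so position 7 = brown.
The 5 still-open variables together cover exactly {blue, orange, pink, teal, yellow} — 5 values for 5 variables — and teal appears only in position 2's list, so position 2 = teal.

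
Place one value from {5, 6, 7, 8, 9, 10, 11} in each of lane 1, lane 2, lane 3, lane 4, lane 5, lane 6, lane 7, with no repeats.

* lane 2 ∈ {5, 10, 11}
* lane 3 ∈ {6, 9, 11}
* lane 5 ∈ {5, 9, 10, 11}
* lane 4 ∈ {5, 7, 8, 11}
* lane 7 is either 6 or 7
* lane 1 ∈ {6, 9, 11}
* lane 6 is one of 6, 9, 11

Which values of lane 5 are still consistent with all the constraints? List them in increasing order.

5, 10

The 7 variables together cover exactly {5, 6, 7, 8, 9, 10, 11} — 7 values for 7 variables — and 8 appears only in lane 4's list, so lane 4 = 8.
The 6 still-open variables draw from only 6 values {5, 6, 7, 9, 10, 11}, so each is used; only lane 7 can be 7, hence lane 7 = 7.
lane 1, lane 3, lane 6 share exactly the 3 values {6, 9, 11}; by pigeonhole those values go to them, so strike 6, 9, 11 from lane 2, lane 5.
No further eliminations apply; lane 5 can still be any of 5, 10.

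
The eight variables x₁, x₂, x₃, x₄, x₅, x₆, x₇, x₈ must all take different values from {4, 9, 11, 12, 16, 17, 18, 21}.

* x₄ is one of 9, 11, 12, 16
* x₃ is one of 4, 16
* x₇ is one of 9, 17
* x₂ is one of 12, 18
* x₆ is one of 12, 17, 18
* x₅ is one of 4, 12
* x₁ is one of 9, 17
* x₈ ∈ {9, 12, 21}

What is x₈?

21

Among the 8 variables, 11 fits only x₄ (and all 8 values in {4, 9, 11, 12, 16, 17, 18, 21} must be used), so x₄ = 11.
Among the 7 still-open variables, 16 fits only x₃ (and all 7 values in {4, 9, 12, 16, 17, 18, 21} must be used), so x₃ = 16.
The 6 still-open variables draw from only 6 values {4, 9, 12, 17, 18, 21}, so each is used; only x₅ can be 4, hence x₅ = 4.
Among the 5 still-open variables, 21 fits only x₈ (and all 5 values in {9, 12, 17, 18, 21} must be used), so x₈ = 21.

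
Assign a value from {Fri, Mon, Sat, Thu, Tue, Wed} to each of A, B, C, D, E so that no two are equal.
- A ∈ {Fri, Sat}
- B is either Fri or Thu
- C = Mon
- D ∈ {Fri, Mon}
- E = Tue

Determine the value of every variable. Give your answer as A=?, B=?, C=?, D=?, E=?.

C's domain is down to {Mon}, so C = Mon. Strike Mon from D.
D must be Fri (only option left). Eliminate Fri elsewhere: A, B.
That leaves E = Tue.
A must be Sat (only option left).
That leaves B = Thu.

A=Sat, B=Thu, C=Mon, D=Fri, E=Tue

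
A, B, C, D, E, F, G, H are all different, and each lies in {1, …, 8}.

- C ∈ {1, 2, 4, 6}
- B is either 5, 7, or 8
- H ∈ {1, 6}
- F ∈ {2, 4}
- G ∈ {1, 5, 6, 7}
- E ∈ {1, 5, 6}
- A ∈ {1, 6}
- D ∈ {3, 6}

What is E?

5

The 8 variables draw from only 8 values {1, 2, 3, 4, 5, 6, 7, 8}, so each is used; only D can be 3, hence D = 3.
The 7 still-open variables draw from only 7 values {1, 2, 4, 5, 6, 7, 8}, so each is used; only B can be 8, hence B = 8.
The 6 still-open variables together cover exactly {1, 2, 4, 5, 6, 7} — 6 values for 6 variables — and 7 appears only in G's list, so G = 7.
The 5 still-open variables draw from only 5 values {1, 2, 4, 5, 6}, so each is used; only E can be 5, hence E = 5.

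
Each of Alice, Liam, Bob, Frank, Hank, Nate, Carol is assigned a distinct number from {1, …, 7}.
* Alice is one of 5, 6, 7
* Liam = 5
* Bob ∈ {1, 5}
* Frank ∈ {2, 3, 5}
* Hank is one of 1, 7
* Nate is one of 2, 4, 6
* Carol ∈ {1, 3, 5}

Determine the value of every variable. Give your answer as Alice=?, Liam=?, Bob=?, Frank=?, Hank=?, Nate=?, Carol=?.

Liam has just one choice, so Liam = 5. Strike 5 from Alice, Bob, Frank, Carol.
Bob's domain is down to {1}, so Bob = 1. Eliminate 1 elsewhere: Hank, Carol.
Hank's domain is down to {7}, so Hank = 7. Eliminate 7 elsewhere: Alice.
Carol's domain is down to {3}, so Carol = 3. Strike 3 from Frank.
That leaves Alice = 6. So Nate can't be 6.
Frank has just one choice, so Frank = 2. Remove 2 from Nate.
Nate has just one choice, so Nate = 4.

Alice=6, Liam=5, Bob=1, Frank=2, Hank=7, Nate=4, Carol=3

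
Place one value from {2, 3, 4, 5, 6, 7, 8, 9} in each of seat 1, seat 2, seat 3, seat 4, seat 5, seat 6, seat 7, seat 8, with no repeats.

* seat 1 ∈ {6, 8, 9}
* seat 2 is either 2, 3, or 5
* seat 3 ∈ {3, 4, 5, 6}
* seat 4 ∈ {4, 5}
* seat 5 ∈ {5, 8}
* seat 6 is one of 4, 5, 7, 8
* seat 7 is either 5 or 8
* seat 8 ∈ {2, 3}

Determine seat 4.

4

Among the 8 variables, 7 fits only seat 6 (and all 8 values in {2, 3, 4, 5, 6, 7, 8, 9} must be used), so seat 6 = 7.
Among the 7 still-open variables, 9 fits only seat 1 (and all 7 values in {2, 3, 4, 5, 6, 8, 9} must be used), so seat 1 = 9.
The 6 still-open variables draw from only 6 values {2, 3, 4, 5, 6, 8}, so each is used; only seat 3 can be 6, hence seat 3 = 6.
Among the 5 still-open variables, 4 fits only seat 4 (and all 5 values in {2, 3, 4, 5, 8} must be used), so seat 4 = 4.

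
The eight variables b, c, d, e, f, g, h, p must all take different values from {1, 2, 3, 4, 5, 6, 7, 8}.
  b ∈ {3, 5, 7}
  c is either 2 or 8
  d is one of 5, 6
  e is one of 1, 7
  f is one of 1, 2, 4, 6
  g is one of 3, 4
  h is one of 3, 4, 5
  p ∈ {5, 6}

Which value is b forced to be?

7

Among the 8 variables, 8 fits only c (and all 8 values in {1, 2, 3, 4, 5, 6, 7, 8} must be used), so c = 8.
The 7 still-open variables together cover exactly {1, 2, 3, 4, 5, 6, 7} — 7 values for 7 variables — and 2 appears only in f's list, so f = 2.
The 6 still-open variables together cover exactly {1, 3, 4, 5, 6, 7} — 6 values for 6 variables — and 1 appears only in e's list, so e = 1.
Among the 5 still-open variables, 7 fits only b (and all 5 values in {3, 4, 5, 6, 7} must be used), so b = 7.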